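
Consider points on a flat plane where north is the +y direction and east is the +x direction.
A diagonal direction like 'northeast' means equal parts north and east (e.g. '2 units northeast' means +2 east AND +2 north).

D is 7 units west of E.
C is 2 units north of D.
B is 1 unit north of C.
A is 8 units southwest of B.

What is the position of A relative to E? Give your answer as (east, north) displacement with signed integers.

Answer: A is at (east=-15, north=-5) relative to E.

Derivation:
Place E at the origin (east=0, north=0).
  D is 7 units west of E: delta (east=-7, north=+0); D at (east=-7, north=0).
  C is 2 units north of D: delta (east=+0, north=+2); C at (east=-7, north=2).
  B is 1 unit north of C: delta (east=+0, north=+1); B at (east=-7, north=3).
  A is 8 units southwest of B: delta (east=-8, north=-8); A at (east=-15, north=-5).
Therefore A relative to E: (east=-15, north=-5).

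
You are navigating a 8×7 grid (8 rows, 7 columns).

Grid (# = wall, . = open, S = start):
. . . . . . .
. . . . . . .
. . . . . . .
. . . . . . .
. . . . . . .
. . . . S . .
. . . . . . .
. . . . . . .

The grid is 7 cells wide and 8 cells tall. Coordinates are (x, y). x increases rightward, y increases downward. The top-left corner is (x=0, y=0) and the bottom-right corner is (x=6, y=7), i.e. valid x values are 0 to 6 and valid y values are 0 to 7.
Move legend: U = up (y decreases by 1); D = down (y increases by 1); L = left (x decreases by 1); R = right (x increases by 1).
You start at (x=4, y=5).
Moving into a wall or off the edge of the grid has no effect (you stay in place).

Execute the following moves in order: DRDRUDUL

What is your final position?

Answer: Final position: (x=5, y=6)

Derivation:
Start: (x=4, y=5)
  D (down): (x=4, y=5) -> (x=4, y=6)
  R (right): (x=4, y=6) -> (x=5, y=6)
  D (down): (x=5, y=6) -> (x=5, y=7)
  R (right): (x=5, y=7) -> (x=6, y=7)
  U (up): (x=6, y=7) -> (x=6, y=6)
  D (down): (x=6, y=6) -> (x=6, y=7)
  U (up): (x=6, y=7) -> (x=6, y=6)
  L (left): (x=6, y=6) -> (x=5, y=6)
Final: (x=5, y=6)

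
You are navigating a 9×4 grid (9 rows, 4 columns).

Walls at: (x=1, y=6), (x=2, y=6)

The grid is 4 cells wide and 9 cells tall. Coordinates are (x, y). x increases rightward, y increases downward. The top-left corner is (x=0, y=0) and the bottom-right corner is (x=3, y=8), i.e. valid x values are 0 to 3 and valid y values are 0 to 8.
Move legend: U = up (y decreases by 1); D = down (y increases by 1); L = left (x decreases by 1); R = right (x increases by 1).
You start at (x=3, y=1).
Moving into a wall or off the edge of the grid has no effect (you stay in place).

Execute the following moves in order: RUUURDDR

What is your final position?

Answer: Final position: (x=3, y=2)

Derivation:
Start: (x=3, y=1)
  R (right): blocked, stay at (x=3, y=1)
  U (up): (x=3, y=1) -> (x=3, y=0)
  U (up): blocked, stay at (x=3, y=0)
  U (up): blocked, stay at (x=3, y=0)
  R (right): blocked, stay at (x=3, y=0)
  D (down): (x=3, y=0) -> (x=3, y=1)
  D (down): (x=3, y=1) -> (x=3, y=2)
  R (right): blocked, stay at (x=3, y=2)
Final: (x=3, y=2)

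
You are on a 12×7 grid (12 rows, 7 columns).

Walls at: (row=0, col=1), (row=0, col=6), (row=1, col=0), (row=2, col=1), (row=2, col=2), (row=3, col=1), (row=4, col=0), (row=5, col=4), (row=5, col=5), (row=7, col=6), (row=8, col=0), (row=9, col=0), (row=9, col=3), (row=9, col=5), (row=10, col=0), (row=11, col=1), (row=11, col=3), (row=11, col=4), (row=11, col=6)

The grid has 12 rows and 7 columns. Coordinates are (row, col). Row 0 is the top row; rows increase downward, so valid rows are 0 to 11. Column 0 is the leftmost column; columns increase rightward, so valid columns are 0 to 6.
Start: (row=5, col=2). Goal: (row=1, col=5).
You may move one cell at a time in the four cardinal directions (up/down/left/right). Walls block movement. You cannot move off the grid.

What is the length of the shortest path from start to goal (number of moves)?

Answer: Shortest path length: 7

Derivation:
BFS from (row=5, col=2) until reaching (row=1, col=5):
  Distance 0: (row=5, col=2)
  Distance 1: (row=4, col=2), (row=5, col=1), (row=5, col=3), (row=6, col=2)
  Distance 2: (row=3, col=2), (row=4, col=1), (row=4, col=3), (row=5, col=0), (row=6, col=1), (row=6, col=3), (row=7, col=2)
  Distance 3: (row=3, col=3), (row=4, col=4), (row=6, col=0), (row=6, col=4), (row=7, col=1), (row=7, col=3), (row=8, col=2)
  Distance 4: (row=2, col=3), (row=3, col=4), (row=4, col=5), (row=6, col=5), (row=7, col=0), (row=7, col=4), (row=8, col=1), (row=8, col=3), (row=9, col=2)
  Distance 5: (row=1, col=3), (row=2, col=4), (row=3, col=5), (row=4, col=6), (row=6, col=6), (row=7, col=5), (row=8, col=4), (row=9, col=1), (row=10, col=2)
  Distance 6: (row=0, col=3), (row=1, col=2), (row=1, col=4), (row=2, col=5), (row=3, col=6), (row=5, col=6), (row=8, col=5), (row=9, col=4), (row=10, col=1), (row=10, col=3), (row=11, col=2)
  Distance 7: (row=0, col=2), (row=0, col=4), (row=1, col=1), (row=1, col=5), (row=2, col=6), (row=8, col=6), (row=10, col=4)  <- goal reached here
One shortest path (7 moves): (row=5, col=2) -> (row=5, col=3) -> (row=4, col=3) -> (row=4, col=4) -> (row=4, col=5) -> (row=3, col=5) -> (row=2, col=5) -> (row=1, col=5)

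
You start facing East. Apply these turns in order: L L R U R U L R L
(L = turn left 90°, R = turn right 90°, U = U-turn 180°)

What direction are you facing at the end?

Answer: Final heading: North

Derivation:
Start: East
  L (left (90° counter-clockwise)) -> North
  L (left (90° counter-clockwise)) -> West
  R (right (90° clockwise)) -> North
  U (U-turn (180°)) -> South
  R (right (90° clockwise)) -> West
  U (U-turn (180°)) -> East
  L (left (90° counter-clockwise)) -> North
  R (right (90° clockwise)) -> East
  L (left (90° counter-clockwise)) -> North
Final: North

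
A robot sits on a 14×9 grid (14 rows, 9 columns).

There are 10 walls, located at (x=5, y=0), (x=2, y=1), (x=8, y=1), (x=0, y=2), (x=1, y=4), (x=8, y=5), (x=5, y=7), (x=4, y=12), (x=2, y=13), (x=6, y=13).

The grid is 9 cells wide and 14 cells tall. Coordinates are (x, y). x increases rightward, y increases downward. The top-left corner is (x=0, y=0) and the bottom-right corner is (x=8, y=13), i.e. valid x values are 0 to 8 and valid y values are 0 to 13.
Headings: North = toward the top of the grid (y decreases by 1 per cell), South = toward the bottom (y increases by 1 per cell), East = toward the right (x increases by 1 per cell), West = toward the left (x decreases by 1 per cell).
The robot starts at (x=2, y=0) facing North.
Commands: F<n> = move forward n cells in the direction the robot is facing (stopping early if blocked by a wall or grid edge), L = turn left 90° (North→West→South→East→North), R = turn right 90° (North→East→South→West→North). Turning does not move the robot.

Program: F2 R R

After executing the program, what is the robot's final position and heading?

Answer: Final position: (x=2, y=0), facing South

Derivation:
Start: (x=2, y=0), facing North
  F2: move forward 0/2 (blocked), now at (x=2, y=0)
  R: turn right, now facing East
  R: turn right, now facing South
Final: (x=2, y=0), facing South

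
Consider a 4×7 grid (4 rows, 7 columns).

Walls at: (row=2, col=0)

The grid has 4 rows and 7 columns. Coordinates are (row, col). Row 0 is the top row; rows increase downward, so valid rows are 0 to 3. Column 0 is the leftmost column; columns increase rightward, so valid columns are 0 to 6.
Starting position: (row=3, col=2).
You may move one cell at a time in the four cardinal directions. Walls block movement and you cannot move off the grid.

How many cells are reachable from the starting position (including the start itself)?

BFS flood-fill from (row=3, col=2):
  Distance 0: (row=3, col=2)
  Distance 1: (row=2, col=2), (row=3, col=1), (row=3, col=3)
  Distance 2: (row=1, col=2), (row=2, col=1), (row=2, col=3), (row=3, col=0), (row=3, col=4)
  Distance 3: (row=0, col=2), (row=1, col=1), (row=1, col=3), (row=2, col=4), (row=3, col=5)
  Distance 4: (row=0, col=1), (row=0, col=3), (row=1, col=0), (row=1, col=4), (row=2, col=5), (row=3, col=6)
  Distance 5: (row=0, col=0), (row=0, col=4), (row=1, col=5), (row=2, col=6)
  Distance 6: (row=0, col=5), (row=1, col=6)
  Distance 7: (row=0, col=6)
Total reachable: 27 (grid has 27 open cells total)

Answer: Reachable cells: 27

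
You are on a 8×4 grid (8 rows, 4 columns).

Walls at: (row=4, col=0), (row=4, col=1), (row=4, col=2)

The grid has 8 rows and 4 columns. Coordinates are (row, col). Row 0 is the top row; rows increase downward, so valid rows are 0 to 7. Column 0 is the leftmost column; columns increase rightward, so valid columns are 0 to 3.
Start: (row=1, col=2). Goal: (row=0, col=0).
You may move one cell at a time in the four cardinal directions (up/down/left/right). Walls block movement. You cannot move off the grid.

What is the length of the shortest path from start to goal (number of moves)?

Answer: Shortest path length: 3

Derivation:
BFS from (row=1, col=2) until reaching (row=0, col=0):
  Distance 0: (row=1, col=2)
  Distance 1: (row=0, col=2), (row=1, col=1), (row=1, col=3), (row=2, col=2)
  Distance 2: (row=0, col=1), (row=0, col=3), (row=1, col=0), (row=2, col=1), (row=2, col=3), (row=3, col=2)
  Distance 3: (row=0, col=0), (row=2, col=0), (row=3, col=1), (row=3, col=3)  <- goal reached here
One shortest path (3 moves): (row=1, col=2) -> (row=1, col=1) -> (row=1, col=0) -> (row=0, col=0)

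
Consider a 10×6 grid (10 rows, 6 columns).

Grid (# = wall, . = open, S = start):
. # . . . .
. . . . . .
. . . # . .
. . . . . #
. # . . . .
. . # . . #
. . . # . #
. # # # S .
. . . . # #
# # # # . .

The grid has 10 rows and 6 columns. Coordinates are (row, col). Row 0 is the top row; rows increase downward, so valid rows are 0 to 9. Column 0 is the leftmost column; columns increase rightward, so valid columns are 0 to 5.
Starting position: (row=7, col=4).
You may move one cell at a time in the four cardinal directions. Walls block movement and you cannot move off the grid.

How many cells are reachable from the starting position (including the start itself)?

Answer: Reachable cells: 41

Derivation:
BFS flood-fill from (row=7, col=4):
  Distance 0: (row=7, col=4)
  Distance 1: (row=6, col=4), (row=7, col=5)
  Distance 2: (row=5, col=4)
  Distance 3: (row=4, col=4), (row=5, col=3)
  Distance 4: (row=3, col=4), (row=4, col=3), (row=4, col=5)
  Distance 5: (row=2, col=4), (row=3, col=3), (row=4, col=2)
  Distance 6: (row=1, col=4), (row=2, col=5), (row=3, col=2)
  Distance 7: (row=0, col=4), (row=1, col=3), (row=1, col=5), (row=2, col=2), (row=3, col=1)
  Distance 8: (row=0, col=3), (row=0, col=5), (row=1, col=2), (row=2, col=1), (row=3, col=0)
  Distance 9: (row=0, col=2), (row=1, col=1), (row=2, col=0), (row=4, col=0)
  Distance 10: (row=1, col=0), (row=5, col=0)
  Distance 11: (row=0, col=0), (row=5, col=1), (row=6, col=0)
  Distance 12: (row=6, col=1), (row=7, col=0)
  Distance 13: (row=6, col=2), (row=8, col=0)
  Distance 14: (row=8, col=1)
  Distance 15: (row=8, col=2)
  Distance 16: (row=8, col=3)
Total reachable: 41 (grid has 43 open cells total)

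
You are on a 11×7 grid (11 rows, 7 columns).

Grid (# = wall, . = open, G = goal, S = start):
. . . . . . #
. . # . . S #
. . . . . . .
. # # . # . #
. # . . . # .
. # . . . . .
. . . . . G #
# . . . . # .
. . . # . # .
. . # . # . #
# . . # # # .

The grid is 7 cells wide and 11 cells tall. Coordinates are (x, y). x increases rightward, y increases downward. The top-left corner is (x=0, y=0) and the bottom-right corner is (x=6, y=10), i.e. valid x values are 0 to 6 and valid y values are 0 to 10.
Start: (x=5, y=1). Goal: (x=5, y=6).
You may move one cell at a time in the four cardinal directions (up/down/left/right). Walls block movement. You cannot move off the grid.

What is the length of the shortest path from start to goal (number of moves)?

BFS from (x=5, y=1) until reaching (x=5, y=6):
  Distance 0: (x=5, y=1)
  Distance 1: (x=5, y=0), (x=4, y=1), (x=5, y=2)
  Distance 2: (x=4, y=0), (x=3, y=1), (x=4, y=2), (x=6, y=2), (x=5, y=3)
  Distance 3: (x=3, y=0), (x=3, y=2)
  Distance 4: (x=2, y=0), (x=2, y=2), (x=3, y=3)
  Distance 5: (x=1, y=0), (x=1, y=2), (x=3, y=4)
  Distance 6: (x=0, y=0), (x=1, y=1), (x=0, y=2), (x=2, y=4), (x=4, y=4), (x=3, y=5)
  Distance 7: (x=0, y=1), (x=0, y=3), (x=2, y=5), (x=4, y=5), (x=3, y=6)
  Distance 8: (x=0, y=4), (x=5, y=5), (x=2, y=6), (x=4, y=6), (x=3, y=7)
  Distance 9: (x=0, y=5), (x=6, y=5), (x=1, y=6), (x=5, y=6), (x=2, y=7), (x=4, y=7)  <- goal reached here
One shortest path (9 moves): (x=5, y=1) -> (x=4, y=1) -> (x=3, y=1) -> (x=3, y=2) -> (x=3, y=3) -> (x=3, y=4) -> (x=4, y=4) -> (x=4, y=5) -> (x=5, y=5) -> (x=5, y=6)

Answer: Shortest path length: 9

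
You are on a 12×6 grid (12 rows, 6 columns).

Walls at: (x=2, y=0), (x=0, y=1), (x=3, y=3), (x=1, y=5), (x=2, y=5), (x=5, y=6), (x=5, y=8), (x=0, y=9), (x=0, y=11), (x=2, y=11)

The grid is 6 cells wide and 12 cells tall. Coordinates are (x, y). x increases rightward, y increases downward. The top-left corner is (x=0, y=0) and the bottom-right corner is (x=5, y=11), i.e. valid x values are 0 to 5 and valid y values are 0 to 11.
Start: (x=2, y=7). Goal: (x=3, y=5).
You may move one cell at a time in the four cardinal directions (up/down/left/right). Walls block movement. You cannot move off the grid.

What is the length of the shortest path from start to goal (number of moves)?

Answer: Shortest path length: 3

Derivation:
BFS from (x=2, y=7) until reaching (x=3, y=5):
  Distance 0: (x=2, y=7)
  Distance 1: (x=2, y=6), (x=1, y=7), (x=3, y=7), (x=2, y=8)
  Distance 2: (x=1, y=6), (x=3, y=6), (x=0, y=7), (x=4, y=7), (x=1, y=8), (x=3, y=8), (x=2, y=9)
  Distance 3: (x=3, y=5), (x=0, y=6), (x=4, y=6), (x=5, y=7), (x=0, y=8), (x=4, y=8), (x=1, y=9), (x=3, y=9), (x=2, y=10)  <- goal reached here
One shortest path (3 moves): (x=2, y=7) -> (x=3, y=7) -> (x=3, y=6) -> (x=3, y=5)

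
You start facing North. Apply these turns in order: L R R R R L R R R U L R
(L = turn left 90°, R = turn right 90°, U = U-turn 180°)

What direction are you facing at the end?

Answer: Final heading: West

Derivation:
Start: North
  L (left (90° counter-clockwise)) -> West
  R (right (90° clockwise)) -> North
  R (right (90° clockwise)) -> East
  R (right (90° clockwise)) -> South
  R (right (90° clockwise)) -> West
  L (left (90° counter-clockwise)) -> South
  R (right (90° clockwise)) -> West
  R (right (90° clockwise)) -> North
  R (right (90° clockwise)) -> East
  U (U-turn (180°)) -> West
  L (left (90° counter-clockwise)) -> South
  R (right (90° clockwise)) -> West
Final: West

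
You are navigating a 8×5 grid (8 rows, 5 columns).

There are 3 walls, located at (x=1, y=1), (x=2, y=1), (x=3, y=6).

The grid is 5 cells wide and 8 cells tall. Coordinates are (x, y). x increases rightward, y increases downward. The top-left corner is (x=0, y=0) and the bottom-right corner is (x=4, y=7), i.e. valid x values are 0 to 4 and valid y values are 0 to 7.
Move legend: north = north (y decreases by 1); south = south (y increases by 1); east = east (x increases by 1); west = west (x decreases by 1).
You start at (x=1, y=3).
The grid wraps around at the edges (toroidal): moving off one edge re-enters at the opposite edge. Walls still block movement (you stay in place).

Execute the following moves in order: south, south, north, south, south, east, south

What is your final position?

Start: (x=1, y=3)
  south (south): (x=1, y=3) -> (x=1, y=4)
  south (south): (x=1, y=4) -> (x=1, y=5)
  north (north): (x=1, y=5) -> (x=1, y=4)
  south (south): (x=1, y=4) -> (x=1, y=5)
  south (south): (x=1, y=5) -> (x=1, y=6)
  east (east): (x=1, y=6) -> (x=2, y=6)
  south (south): (x=2, y=6) -> (x=2, y=7)
Final: (x=2, y=7)

Answer: Final position: (x=2, y=7)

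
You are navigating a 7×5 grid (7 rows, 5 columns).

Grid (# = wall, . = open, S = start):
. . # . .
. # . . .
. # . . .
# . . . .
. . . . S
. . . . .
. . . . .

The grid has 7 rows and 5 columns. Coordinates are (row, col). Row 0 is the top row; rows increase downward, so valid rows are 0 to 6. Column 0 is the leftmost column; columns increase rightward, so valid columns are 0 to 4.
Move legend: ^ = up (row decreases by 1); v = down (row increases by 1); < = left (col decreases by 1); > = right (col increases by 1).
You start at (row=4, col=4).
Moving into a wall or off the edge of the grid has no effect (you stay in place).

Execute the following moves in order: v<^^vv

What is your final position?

Answer: Final position: (row=5, col=3)

Derivation:
Start: (row=4, col=4)
  v (down): (row=4, col=4) -> (row=5, col=4)
  < (left): (row=5, col=4) -> (row=5, col=3)
  ^ (up): (row=5, col=3) -> (row=4, col=3)
  ^ (up): (row=4, col=3) -> (row=3, col=3)
  v (down): (row=3, col=3) -> (row=4, col=3)
  v (down): (row=4, col=3) -> (row=5, col=3)
Final: (row=5, col=3)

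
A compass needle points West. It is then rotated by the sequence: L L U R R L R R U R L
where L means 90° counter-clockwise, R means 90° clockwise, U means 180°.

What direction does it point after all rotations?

Answer: Final heading: North

Derivation:
Start: West
  L (left (90° counter-clockwise)) -> South
  L (left (90° counter-clockwise)) -> East
  U (U-turn (180°)) -> West
  R (right (90° clockwise)) -> North
  R (right (90° clockwise)) -> East
  L (left (90° counter-clockwise)) -> North
  R (right (90° clockwise)) -> East
  R (right (90° clockwise)) -> South
  U (U-turn (180°)) -> North
  R (right (90° clockwise)) -> East
  L (left (90° counter-clockwise)) -> North
Final: North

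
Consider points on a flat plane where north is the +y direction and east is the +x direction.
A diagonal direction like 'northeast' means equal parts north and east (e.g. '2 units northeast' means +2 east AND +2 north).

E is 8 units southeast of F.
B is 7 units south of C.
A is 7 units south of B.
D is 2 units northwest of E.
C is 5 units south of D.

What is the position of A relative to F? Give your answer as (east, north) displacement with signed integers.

Place F at the origin (east=0, north=0).
  E is 8 units southeast of F: delta (east=+8, north=-8); E at (east=8, north=-8).
  D is 2 units northwest of E: delta (east=-2, north=+2); D at (east=6, north=-6).
  C is 5 units south of D: delta (east=+0, north=-5); C at (east=6, north=-11).
  B is 7 units south of C: delta (east=+0, north=-7); B at (east=6, north=-18).
  A is 7 units south of B: delta (east=+0, north=-7); A at (east=6, north=-25).
Therefore A relative to F: (east=6, north=-25).

Answer: A is at (east=6, north=-25) relative to F.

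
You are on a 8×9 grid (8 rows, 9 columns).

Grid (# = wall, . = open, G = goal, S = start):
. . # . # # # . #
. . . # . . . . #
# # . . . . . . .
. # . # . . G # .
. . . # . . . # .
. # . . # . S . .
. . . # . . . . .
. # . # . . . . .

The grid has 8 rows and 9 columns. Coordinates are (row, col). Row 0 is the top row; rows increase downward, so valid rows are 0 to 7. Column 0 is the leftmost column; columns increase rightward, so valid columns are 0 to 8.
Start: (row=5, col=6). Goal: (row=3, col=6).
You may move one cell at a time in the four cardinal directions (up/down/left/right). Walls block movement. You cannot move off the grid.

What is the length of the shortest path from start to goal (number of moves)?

BFS from (row=5, col=6) until reaching (row=3, col=6):
  Distance 0: (row=5, col=6)
  Distance 1: (row=4, col=6), (row=5, col=5), (row=5, col=7), (row=6, col=6)
  Distance 2: (row=3, col=6), (row=4, col=5), (row=5, col=8), (row=6, col=5), (row=6, col=7), (row=7, col=6)  <- goal reached here
One shortest path (2 moves): (row=5, col=6) -> (row=4, col=6) -> (row=3, col=6)

Answer: Shortest path length: 2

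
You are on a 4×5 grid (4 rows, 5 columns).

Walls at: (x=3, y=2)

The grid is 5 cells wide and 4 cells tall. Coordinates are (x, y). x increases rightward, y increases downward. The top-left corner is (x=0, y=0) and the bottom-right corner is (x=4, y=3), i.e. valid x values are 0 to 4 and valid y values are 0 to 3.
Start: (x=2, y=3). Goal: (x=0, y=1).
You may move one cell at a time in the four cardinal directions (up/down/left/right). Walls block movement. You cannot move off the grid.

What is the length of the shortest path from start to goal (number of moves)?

BFS from (x=2, y=3) until reaching (x=0, y=1):
  Distance 0: (x=2, y=3)
  Distance 1: (x=2, y=2), (x=1, y=3), (x=3, y=3)
  Distance 2: (x=2, y=1), (x=1, y=2), (x=0, y=3), (x=4, y=3)
  Distance 3: (x=2, y=0), (x=1, y=1), (x=3, y=1), (x=0, y=2), (x=4, y=2)
  Distance 4: (x=1, y=0), (x=3, y=0), (x=0, y=1), (x=4, y=1)  <- goal reached here
One shortest path (4 moves): (x=2, y=3) -> (x=1, y=3) -> (x=0, y=3) -> (x=0, y=2) -> (x=0, y=1)

Answer: Shortest path length: 4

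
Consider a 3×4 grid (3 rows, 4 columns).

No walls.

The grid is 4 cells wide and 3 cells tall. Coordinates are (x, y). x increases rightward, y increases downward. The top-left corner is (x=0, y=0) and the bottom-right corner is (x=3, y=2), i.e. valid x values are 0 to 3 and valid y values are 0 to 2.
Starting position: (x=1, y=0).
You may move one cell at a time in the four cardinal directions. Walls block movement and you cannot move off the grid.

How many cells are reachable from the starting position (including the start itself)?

BFS flood-fill from (x=1, y=0):
  Distance 0: (x=1, y=0)
  Distance 1: (x=0, y=0), (x=2, y=0), (x=1, y=1)
  Distance 2: (x=3, y=0), (x=0, y=1), (x=2, y=1), (x=1, y=2)
  Distance 3: (x=3, y=1), (x=0, y=2), (x=2, y=2)
  Distance 4: (x=3, y=2)
Total reachable: 12 (grid has 12 open cells total)

Answer: Reachable cells: 12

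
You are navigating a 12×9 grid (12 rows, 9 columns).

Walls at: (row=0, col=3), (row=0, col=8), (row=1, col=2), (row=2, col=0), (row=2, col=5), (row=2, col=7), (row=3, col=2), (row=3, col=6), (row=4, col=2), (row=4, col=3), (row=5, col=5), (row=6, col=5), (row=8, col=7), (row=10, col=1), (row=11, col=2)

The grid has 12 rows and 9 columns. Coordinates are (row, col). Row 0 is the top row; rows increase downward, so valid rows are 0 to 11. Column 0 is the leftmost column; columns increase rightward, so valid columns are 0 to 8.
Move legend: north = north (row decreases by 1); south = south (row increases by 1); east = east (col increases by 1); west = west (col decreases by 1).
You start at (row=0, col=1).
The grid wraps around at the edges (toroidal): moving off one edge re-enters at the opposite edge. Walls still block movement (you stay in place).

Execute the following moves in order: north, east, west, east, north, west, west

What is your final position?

Start: (row=0, col=1)
  north (north): (row=0, col=1) -> (row=11, col=1)
  east (east): blocked, stay at (row=11, col=1)
  west (west): (row=11, col=1) -> (row=11, col=0)
  east (east): (row=11, col=0) -> (row=11, col=1)
  north (north): blocked, stay at (row=11, col=1)
  west (west): (row=11, col=1) -> (row=11, col=0)
  west (west): (row=11, col=0) -> (row=11, col=8)
Final: (row=11, col=8)

Answer: Final position: (row=11, col=8)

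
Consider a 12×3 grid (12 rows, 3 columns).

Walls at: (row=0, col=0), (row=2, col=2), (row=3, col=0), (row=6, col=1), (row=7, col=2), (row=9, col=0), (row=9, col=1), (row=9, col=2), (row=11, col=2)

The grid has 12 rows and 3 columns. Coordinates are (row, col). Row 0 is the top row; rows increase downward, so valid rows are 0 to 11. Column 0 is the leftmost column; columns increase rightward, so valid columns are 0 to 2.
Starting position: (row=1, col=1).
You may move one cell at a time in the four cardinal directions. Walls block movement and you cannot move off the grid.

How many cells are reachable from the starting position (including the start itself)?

Answer: Reachable cells: 22

Derivation:
BFS flood-fill from (row=1, col=1):
  Distance 0: (row=1, col=1)
  Distance 1: (row=0, col=1), (row=1, col=0), (row=1, col=2), (row=2, col=1)
  Distance 2: (row=0, col=2), (row=2, col=0), (row=3, col=1)
  Distance 3: (row=3, col=2), (row=4, col=1)
  Distance 4: (row=4, col=0), (row=4, col=2), (row=5, col=1)
  Distance 5: (row=5, col=0), (row=5, col=2)
  Distance 6: (row=6, col=0), (row=6, col=2)
  Distance 7: (row=7, col=0)
  Distance 8: (row=7, col=1), (row=8, col=0)
  Distance 9: (row=8, col=1)
  Distance 10: (row=8, col=2)
Total reachable: 22 (grid has 27 open cells total)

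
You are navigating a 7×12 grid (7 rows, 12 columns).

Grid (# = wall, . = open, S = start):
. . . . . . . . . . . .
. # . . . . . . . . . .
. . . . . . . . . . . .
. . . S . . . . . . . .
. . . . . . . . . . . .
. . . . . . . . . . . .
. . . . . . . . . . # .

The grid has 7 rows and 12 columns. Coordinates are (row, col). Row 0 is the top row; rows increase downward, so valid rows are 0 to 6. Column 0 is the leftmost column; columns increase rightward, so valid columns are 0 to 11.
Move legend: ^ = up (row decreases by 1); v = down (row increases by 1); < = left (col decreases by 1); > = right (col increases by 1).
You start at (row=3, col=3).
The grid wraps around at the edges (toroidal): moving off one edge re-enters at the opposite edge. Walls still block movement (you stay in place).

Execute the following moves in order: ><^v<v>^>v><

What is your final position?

Answer: Final position: (row=4, col=4)

Derivation:
Start: (row=3, col=3)
  > (right): (row=3, col=3) -> (row=3, col=4)
  < (left): (row=3, col=4) -> (row=3, col=3)
  ^ (up): (row=3, col=3) -> (row=2, col=3)
  v (down): (row=2, col=3) -> (row=3, col=3)
  < (left): (row=3, col=3) -> (row=3, col=2)
  v (down): (row=3, col=2) -> (row=4, col=2)
  > (right): (row=4, col=2) -> (row=4, col=3)
  ^ (up): (row=4, col=3) -> (row=3, col=3)
  > (right): (row=3, col=3) -> (row=3, col=4)
  v (down): (row=3, col=4) -> (row=4, col=4)
  > (right): (row=4, col=4) -> (row=4, col=5)
  < (left): (row=4, col=5) -> (row=4, col=4)
Final: (row=4, col=4)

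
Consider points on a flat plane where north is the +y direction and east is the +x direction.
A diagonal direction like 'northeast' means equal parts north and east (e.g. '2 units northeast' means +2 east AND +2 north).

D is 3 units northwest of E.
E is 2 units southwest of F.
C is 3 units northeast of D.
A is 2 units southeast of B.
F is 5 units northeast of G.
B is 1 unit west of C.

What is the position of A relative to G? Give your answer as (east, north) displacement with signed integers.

Answer: A is at (east=4, north=7) relative to G.

Derivation:
Place G at the origin (east=0, north=0).
  F is 5 units northeast of G: delta (east=+5, north=+5); F at (east=5, north=5).
  E is 2 units southwest of F: delta (east=-2, north=-2); E at (east=3, north=3).
  D is 3 units northwest of E: delta (east=-3, north=+3); D at (east=0, north=6).
  C is 3 units northeast of D: delta (east=+3, north=+3); C at (east=3, north=9).
  B is 1 unit west of C: delta (east=-1, north=+0); B at (east=2, north=9).
  A is 2 units southeast of B: delta (east=+2, north=-2); A at (east=4, north=7).
Therefore A relative to G: (east=4, north=7).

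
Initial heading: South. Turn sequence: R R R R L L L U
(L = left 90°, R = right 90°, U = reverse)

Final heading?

Start: South
  R (right (90° clockwise)) -> West
  R (right (90° clockwise)) -> North
  R (right (90° clockwise)) -> East
  R (right (90° clockwise)) -> South
  L (left (90° counter-clockwise)) -> East
  L (left (90° counter-clockwise)) -> North
  L (left (90° counter-clockwise)) -> West
  U (U-turn (180°)) -> East
Final: East

Answer: Final heading: East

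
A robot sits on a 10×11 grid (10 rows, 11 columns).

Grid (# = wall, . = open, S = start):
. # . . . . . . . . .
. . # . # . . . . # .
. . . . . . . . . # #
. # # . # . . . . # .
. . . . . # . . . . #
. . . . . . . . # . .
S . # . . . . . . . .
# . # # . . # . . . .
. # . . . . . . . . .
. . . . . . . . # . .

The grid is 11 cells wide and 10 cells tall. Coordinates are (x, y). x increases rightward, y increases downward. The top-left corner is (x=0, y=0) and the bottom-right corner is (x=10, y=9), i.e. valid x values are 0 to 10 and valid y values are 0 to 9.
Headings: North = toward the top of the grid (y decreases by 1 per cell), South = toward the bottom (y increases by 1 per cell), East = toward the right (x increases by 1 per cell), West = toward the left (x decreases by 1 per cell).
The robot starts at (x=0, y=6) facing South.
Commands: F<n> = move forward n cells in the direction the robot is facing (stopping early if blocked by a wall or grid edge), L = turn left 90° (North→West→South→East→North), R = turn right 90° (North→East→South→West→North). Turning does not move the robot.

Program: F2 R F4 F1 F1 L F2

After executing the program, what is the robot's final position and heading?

Start: (x=0, y=6), facing South
  F2: move forward 0/2 (blocked), now at (x=0, y=6)
  R: turn right, now facing West
  F4: move forward 0/4 (blocked), now at (x=0, y=6)
  F1: move forward 0/1 (blocked), now at (x=0, y=6)
  F1: move forward 0/1 (blocked), now at (x=0, y=6)
  L: turn left, now facing South
  F2: move forward 0/2 (blocked), now at (x=0, y=6)
Final: (x=0, y=6), facing South

Answer: Final position: (x=0, y=6), facing South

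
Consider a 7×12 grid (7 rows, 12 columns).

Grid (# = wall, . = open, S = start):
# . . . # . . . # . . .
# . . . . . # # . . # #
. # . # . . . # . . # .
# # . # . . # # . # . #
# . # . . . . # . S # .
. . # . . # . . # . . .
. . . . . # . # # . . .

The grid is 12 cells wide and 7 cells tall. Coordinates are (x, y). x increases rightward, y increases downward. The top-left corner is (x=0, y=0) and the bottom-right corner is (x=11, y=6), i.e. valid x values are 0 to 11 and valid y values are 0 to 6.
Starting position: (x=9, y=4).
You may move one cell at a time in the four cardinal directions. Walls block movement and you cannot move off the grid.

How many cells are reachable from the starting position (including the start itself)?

BFS flood-fill from (x=9, y=4):
  Distance 0: (x=9, y=4)
  Distance 1: (x=8, y=4), (x=9, y=5)
  Distance 2: (x=8, y=3), (x=10, y=5), (x=9, y=6)
  Distance 3: (x=8, y=2), (x=11, y=5), (x=10, y=6)
  Distance 4: (x=8, y=1), (x=9, y=2), (x=11, y=4), (x=11, y=6)
  Distance 5: (x=9, y=1)
  Distance 6: (x=9, y=0)
  Distance 7: (x=10, y=0)
  Distance 8: (x=11, y=0)
Total reachable: 17 (grid has 55 open cells total)

Answer: Reachable cells: 17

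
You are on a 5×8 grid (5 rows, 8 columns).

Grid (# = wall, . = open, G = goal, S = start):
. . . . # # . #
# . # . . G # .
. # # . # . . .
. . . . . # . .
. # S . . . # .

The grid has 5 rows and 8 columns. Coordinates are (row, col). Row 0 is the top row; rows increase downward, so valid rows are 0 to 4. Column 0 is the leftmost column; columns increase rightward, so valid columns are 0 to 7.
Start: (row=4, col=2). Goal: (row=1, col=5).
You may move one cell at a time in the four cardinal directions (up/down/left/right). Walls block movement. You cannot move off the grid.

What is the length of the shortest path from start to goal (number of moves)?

BFS from (row=4, col=2) until reaching (row=1, col=5):
  Distance 0: (row=4, col=2)
  Distance 1: (row=3, col=2), (row=4, col=3)
  Distance 2: (row=3, col=1), (row=3, col=3), (row=4, col=4)
  Distance 3: (row=2, col=3), (row=3, col=0), (row=3, col=4), (row=4, col=5)
  Distance 4: (row=1, col=3), (row=2, col=0), (row=4, col=0)
  Distance 5: (row=0, col=3), (row=1, col=4)
  Distance 6: (row=0, col=2), (row=1, col=5)  <- goal reached here
One shortest path (6 moves): (row=4, col=2) -> (row=4, col=3) -> (row=3, col=3) -> (row=2, col=3) -> (row=1, col=3) -> (row=1, col=4) -> (row=1, col=5)

Answer: Shortest path length: 6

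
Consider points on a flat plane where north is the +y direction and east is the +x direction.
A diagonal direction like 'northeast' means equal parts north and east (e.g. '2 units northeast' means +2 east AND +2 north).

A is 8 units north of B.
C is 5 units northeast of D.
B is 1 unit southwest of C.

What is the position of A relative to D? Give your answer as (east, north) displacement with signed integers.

Answer: A is at (east=4, north=12) relative to D.

Derivation:
Place D at the origin (east=0, north=0).
  C is 5 units northeast of D: delta (east=+5, north=+5); C at (east=5, north=5).
  B is 1 unit southwest of C: delta (east=-1, north=-1); B at (east=4, north=4).
  A is 8 units north of B: delta (east=+0, north=+8); A at (east=4, north=12).
Therefore A relative to D: (east=4, north=12).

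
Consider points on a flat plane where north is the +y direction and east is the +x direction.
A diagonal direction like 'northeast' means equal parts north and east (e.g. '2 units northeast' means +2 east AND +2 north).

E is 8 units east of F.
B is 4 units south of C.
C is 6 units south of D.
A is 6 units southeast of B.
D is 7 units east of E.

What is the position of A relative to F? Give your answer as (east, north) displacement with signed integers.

Place F at the origin (east=0, north=0).
  E is 8 units east of F: delta (east=+8, north=+0); E at (east=8, north=0).
  D is 7 units east of E: delta (east=+7, north=+0); D at (east=15, north=0).
  C is 6 units south of D: delta (east=+0, north=-6); C at (east=15, north=-6).
  B is 4 units south of C: delta (east=+0, north=-4); B at (east=15, north=-10).
  A is 6 units southeast of B: delta (east=+6, north=-6); A at (east=21, north=-16).
Therefore A relative to F: (east=21, north=-16).

Answer: A is at (east=21, north=-16) relative to F.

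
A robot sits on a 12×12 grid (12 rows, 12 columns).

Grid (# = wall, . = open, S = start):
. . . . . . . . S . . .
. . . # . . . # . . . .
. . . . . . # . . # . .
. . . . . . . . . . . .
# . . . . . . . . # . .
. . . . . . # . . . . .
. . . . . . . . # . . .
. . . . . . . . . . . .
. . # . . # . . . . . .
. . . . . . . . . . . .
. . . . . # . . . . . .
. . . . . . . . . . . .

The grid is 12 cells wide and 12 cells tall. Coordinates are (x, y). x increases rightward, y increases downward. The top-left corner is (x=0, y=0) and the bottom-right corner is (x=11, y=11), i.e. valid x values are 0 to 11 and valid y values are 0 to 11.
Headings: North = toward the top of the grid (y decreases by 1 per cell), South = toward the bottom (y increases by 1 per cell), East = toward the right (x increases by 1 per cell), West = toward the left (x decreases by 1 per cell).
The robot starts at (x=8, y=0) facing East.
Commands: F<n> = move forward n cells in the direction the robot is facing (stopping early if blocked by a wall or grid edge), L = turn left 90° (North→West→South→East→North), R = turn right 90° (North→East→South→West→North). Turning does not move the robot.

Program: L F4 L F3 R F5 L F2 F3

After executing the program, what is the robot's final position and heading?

Answer: Final position: (x=0, y=0), facing West

Derivation:
Start: (x=8, y=0), facing East
  L: turn left, now facing North
  F4: move forward 0/4 (blocked), now at (x=8, y=0)
  L: turn left, now facing West
  F3: move forward 3, now at (x=5, y=0)
  R: turn right, now facing North
  F5: move forward 0/5 (blocked), now at (x=5, y=0)
  L: turn left, now facing West
  F2: move forward 2, now at (x=3, y=0)
  F3: move forward 3, now at (x=0, y=0)
Final: (x=0, y=0), facing West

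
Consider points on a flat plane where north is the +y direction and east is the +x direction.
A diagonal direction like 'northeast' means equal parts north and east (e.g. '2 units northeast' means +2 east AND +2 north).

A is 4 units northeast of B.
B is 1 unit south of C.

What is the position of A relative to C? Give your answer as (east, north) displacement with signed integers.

Answer: A is at (east=4, north=3) relative to C.

Derivation:
Place C at the origin (east=0, north=0).
  B is 1 unit south of C: delta (east=+0, north=-1); B at (east=0, north=-1).
  A is 4 units northeast of B: delta (east=+4, north=+4); A at (east=4, north=3).
Therefore A relative to C: (east=4, north=3).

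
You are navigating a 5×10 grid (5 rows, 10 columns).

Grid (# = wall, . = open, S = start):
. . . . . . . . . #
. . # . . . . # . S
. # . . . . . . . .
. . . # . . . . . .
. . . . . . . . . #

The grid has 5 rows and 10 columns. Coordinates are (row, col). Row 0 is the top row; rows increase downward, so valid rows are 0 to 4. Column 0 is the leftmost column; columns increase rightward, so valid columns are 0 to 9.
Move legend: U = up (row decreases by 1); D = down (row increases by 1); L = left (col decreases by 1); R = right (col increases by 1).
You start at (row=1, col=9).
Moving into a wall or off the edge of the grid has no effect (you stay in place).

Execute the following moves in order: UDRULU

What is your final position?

Answer: Final position: (row=0, col=8)

Derivation:
Start: (row=1, col=9)
  U (up): blocked, stay at (row=1, col=9)
  D (down): (row=1, col=9) -> (row=2, col=9)
  R (right): blocked, stay at (row=2, col=9)
  U (up): (row=2, col=9) -> (row=1, col=9)
  L (left): (row=1, col=9) -> (row=1, col=8)
  U (up): (row=1, col=8) -> (row=0, col=8)
Final: (row=0, col=8)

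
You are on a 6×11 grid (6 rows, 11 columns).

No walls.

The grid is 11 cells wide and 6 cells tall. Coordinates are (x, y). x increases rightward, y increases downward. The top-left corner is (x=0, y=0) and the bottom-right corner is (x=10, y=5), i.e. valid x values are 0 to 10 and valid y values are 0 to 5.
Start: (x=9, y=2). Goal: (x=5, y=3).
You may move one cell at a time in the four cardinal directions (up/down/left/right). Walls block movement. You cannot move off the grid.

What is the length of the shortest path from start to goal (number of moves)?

BFS from (x=9, y=2) until reaching (x=5, y=3):
  Distance 0: (x=9, y=2)
  Distance 1: (x=9, y=1), (x=8, y=2), (x=10, y=2), (x=9, y=3)
  Distance 2: (x=9, y=0), (x=8, y=1), (x=10, y=1), (x=7, y=2), (x=8, y=3), (x=10, y=3), (x=9, y=4)
  Distance 3: (x=8, y=0), (x=10, y=0), (x=7, y=1), (x=6, y=2), (x=7, y=3), (x=8, y=4), (x=10, y=4), (x=9, y=5)
  Distance 4: (x=7, y=0), (x=6, y=1), (x=5, y=2), (x=6, y=3), (x=7, y=4), (x=8, y=5), (x=10, y=5)
  Distance 5: (x=6, y=0), (x=5, y=1), (x=4, y=2), (x=5, y=3), (x=6, y=4), (x=7, y=5)  <- goal reached here
One shortest path (5 moves): (x=9, y=2) -> (x=8, y=2) -> (x=7, y=2) -> (x=6, y=2) -> (x=5, y=2) -> (x=5, y=3)

Answer: Shortest path length: 5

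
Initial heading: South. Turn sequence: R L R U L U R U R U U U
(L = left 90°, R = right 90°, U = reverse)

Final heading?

Answer: Final heading: North

Derivation:
Start: South
  R (right (90° clockwise)) -> West
  L (left (90° counter-clockwise)) -> South
  R (right (90° clockwise)) -> West
  U (U-turn (180°)) -> East
  L (left (90° counter-clockwise)) -> North
  U (U-turn (180°)) -> South
  R (right (90° clockwise)) -> West
  U (U-turn (180°)) -> East
  R (right (90° clockwise)) -> South
  U (U-turn (180°)) -> North
  U (U-turn (180°)) -> South
  U (U-turn (180°)) -> North
Final: North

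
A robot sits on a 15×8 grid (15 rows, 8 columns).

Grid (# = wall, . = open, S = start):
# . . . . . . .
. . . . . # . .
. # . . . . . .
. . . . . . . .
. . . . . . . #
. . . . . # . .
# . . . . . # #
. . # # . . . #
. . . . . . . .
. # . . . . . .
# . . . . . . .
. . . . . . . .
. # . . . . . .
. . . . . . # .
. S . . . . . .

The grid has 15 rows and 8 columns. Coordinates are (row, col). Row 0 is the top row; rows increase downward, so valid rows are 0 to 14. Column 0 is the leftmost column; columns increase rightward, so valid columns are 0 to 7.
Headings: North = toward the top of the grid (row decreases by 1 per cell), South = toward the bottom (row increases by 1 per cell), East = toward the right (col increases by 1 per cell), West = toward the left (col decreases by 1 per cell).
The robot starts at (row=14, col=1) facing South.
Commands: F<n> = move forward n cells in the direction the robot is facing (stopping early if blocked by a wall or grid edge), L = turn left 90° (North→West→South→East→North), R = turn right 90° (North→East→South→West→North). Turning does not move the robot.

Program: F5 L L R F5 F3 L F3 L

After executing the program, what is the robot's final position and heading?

Start: (row=14, col=1), facing South
  F5: move forward 0/5 (blocked), now at (row=14, col=1)
  L: turn left, now facing East
  L: turn left, now facing North
  R: turn right, now facing East
  F5: move forward 5, now at (row=14, col=6)
  F3: move forward 1/3 (blocked), now at (row=14, col=7)
  L: turn left, now facing North
  F3: move forward 3, now at (row=11, col=7)
  L: turn left, now facing West
Final: (row=11, col=7), facing West

Answer: Final position: (row=11, col=7), facing West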